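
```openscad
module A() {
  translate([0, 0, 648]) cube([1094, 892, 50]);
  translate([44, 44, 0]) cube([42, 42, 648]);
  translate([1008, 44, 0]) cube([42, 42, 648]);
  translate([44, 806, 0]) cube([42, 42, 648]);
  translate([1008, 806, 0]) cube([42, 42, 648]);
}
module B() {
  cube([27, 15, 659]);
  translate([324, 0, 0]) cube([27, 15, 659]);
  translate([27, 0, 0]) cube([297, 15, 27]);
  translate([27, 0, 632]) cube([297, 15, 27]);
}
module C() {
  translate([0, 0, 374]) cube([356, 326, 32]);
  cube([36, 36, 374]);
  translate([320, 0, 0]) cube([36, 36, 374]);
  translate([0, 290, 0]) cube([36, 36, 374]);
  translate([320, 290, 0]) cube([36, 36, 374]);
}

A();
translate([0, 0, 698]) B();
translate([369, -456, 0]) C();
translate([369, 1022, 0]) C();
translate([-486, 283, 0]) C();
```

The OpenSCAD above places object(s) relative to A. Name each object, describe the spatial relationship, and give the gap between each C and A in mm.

Each stool's nearest face is 130 mm from the table's bounding box.

A is a table. B is a picture frame. C is a stool. The picture frame is on top of the table. Three stools sit around the table at the −y, +y, −x sides. The gap between each stool and the table is 130 mm.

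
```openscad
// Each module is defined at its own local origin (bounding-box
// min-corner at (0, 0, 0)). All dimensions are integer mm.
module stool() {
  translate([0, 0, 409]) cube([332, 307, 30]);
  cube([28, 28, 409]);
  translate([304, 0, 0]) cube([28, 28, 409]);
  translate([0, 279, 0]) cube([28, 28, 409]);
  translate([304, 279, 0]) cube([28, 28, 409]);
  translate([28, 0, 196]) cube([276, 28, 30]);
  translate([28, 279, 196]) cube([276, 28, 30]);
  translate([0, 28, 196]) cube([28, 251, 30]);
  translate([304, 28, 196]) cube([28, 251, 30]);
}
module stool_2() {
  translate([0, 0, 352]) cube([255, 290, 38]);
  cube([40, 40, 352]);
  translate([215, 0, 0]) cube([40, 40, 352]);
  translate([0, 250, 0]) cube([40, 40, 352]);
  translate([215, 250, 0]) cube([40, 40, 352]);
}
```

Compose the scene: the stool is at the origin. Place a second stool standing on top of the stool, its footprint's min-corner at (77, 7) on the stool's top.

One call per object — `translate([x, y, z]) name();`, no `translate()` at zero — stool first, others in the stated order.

stool();
translate([77, 7, 439]) stool_2();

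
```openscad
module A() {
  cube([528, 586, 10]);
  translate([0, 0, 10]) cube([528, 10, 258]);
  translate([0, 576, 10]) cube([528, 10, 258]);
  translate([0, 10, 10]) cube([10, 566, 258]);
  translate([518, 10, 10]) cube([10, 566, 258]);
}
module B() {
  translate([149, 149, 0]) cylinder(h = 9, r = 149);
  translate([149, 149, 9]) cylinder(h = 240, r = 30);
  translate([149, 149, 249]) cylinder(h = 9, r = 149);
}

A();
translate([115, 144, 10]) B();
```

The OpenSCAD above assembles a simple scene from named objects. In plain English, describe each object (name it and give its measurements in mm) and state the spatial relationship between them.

A is an open storage box with external size 528×586×268 mm and wall thickness 10 mm (the base is also 10 mm thick). The base covers the whole footprint; the four walls stand on the base, with the y-facing walls full-width and the x-facing walls fitting between their inner faces.

B is a spool: two coaxial disc flanges of radius 149 mm and thickness 9 mm, joined by a core cylinder of radius 30 mm and height 240 mm. The lower flange rests on z = 0 and the three cylinders share a vertical axis.

The spool sits inside the open box, centred.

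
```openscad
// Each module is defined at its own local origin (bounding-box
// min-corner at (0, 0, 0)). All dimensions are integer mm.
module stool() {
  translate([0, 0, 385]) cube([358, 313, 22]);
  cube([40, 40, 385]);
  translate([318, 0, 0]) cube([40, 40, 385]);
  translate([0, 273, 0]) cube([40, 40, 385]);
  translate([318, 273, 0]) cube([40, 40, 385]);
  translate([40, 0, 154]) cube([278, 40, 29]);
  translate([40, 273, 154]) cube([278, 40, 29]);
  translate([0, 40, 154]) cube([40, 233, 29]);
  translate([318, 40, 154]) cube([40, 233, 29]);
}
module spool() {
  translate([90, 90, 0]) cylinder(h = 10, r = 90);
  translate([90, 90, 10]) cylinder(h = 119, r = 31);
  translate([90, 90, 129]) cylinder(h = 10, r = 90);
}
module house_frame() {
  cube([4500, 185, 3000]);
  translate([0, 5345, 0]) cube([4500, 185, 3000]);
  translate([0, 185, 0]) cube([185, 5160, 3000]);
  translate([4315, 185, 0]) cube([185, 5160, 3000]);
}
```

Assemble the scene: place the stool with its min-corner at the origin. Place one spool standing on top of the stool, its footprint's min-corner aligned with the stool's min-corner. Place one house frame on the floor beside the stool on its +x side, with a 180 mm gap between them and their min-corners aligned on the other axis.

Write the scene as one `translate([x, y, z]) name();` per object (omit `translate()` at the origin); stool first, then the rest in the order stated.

stool();
translate([0, 0, 407]) spool();
translate([538, 0, 0]) house_frame();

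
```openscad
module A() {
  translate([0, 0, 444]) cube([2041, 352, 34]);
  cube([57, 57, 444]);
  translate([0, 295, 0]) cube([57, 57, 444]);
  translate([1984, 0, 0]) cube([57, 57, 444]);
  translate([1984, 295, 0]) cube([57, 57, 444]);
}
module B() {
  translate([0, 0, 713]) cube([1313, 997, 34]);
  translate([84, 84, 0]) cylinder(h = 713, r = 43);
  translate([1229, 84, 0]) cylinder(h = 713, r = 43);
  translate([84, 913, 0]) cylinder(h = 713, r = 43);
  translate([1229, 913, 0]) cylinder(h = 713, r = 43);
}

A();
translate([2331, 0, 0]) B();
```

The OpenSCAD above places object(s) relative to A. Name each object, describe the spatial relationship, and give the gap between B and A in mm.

The table's nearest face is 290 mm from the bench's +x face.

A is a bench. B is a table. The table is on the floor beside the bench on its +x side. The gap between the table and the bench is 290 mm.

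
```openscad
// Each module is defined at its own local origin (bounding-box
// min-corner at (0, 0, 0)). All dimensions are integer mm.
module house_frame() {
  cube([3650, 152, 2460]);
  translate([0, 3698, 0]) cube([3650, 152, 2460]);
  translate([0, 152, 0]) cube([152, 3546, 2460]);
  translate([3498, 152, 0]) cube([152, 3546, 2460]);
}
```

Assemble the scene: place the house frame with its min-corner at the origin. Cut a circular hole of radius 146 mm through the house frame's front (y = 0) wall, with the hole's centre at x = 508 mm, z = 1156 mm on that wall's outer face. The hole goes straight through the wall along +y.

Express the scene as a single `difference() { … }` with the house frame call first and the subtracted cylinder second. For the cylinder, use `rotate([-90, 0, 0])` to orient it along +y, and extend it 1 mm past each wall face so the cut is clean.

difference() {
  house_frame();
  translate([508, -1, 1156]) rotate([-90, 0, 0]) cylinder(h = 154, r = 146);
}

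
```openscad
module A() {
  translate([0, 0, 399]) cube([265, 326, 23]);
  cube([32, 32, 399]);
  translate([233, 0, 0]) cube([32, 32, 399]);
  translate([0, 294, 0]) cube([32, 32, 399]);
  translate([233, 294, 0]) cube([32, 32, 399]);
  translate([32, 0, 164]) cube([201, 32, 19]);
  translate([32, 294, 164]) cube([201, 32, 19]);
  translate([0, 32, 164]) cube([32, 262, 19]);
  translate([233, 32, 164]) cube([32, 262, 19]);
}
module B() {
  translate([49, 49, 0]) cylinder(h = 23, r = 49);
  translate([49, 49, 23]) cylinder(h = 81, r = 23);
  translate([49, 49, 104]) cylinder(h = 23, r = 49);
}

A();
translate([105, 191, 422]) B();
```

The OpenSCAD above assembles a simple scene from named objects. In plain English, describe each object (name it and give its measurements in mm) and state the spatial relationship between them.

A is a simple wooden stool: a rectangular seat 265 mm (x) by 326 mm (y), 23 mm thick, top face at z = 422 mm, on four square legs, each 32×32 mm in cross-section. The legs rest on z = 0, each flush with a corner of the seat. Four stretchers, 32 mm wide and 19 mm tall, connect adjacent legs with their undersides at z = 164 mm, each running between the inner faces of the legs it joins and aligned with the legs' outer faces on the other axis.

B is a spool: two coaxial disc flanges of radius 49 mm and thickness 23 mm, joined by a core cylinder of radius 23 mm and height 81 mm. The lower flange rests on z = 0 and the three cylinders share a vertical axis.

The spool is on top of the stool.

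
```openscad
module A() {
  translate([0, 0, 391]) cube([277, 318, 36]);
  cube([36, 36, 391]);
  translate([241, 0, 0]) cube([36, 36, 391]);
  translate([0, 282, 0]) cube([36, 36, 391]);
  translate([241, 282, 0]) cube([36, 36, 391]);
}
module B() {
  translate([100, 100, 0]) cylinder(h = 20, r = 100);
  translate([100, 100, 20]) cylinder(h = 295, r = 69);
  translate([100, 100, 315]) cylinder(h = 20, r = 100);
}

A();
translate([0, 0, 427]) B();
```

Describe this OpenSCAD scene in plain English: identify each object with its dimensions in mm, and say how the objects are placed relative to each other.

A is a simple wooden stool: a rectangular seat 277 mm (x) by 318 mm (y), 36 mm thick, top face at z = 427 mm, on four square legs, each 36×36 mm in cross-section. The legs rest on z = 0, each flush with a corner of the seat.

B is a spool: two coaxial disc flanges of radius 100 mm and thickness 20 mm, joined by a core cylinder of radius 69 mm and height 295 mm. The lower flange rests on z = 0 and the three cylinders share a vertical axis.

The spool is on top of the stool.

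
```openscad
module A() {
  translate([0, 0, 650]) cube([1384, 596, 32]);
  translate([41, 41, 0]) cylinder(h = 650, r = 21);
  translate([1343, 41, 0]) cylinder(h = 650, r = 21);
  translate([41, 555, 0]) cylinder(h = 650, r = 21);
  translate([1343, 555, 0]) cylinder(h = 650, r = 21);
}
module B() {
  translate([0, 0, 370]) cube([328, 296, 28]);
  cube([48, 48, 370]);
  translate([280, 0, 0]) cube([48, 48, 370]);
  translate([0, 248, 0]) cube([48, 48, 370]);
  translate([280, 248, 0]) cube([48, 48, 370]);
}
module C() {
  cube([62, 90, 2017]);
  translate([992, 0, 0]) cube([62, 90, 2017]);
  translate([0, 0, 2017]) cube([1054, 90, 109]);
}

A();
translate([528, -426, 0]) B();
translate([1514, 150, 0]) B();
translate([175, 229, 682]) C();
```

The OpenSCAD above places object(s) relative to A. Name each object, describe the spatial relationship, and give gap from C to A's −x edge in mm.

The door frame's min-x is at 175; the table's min-x is 0; gap = 175 mm.

A is a table. B is a stool. C is a door frame. Two stools sit around the table at the −y, +x sides. The door frame is on top of the table. The gap from the door frame to the table's −x edge is 175 mm.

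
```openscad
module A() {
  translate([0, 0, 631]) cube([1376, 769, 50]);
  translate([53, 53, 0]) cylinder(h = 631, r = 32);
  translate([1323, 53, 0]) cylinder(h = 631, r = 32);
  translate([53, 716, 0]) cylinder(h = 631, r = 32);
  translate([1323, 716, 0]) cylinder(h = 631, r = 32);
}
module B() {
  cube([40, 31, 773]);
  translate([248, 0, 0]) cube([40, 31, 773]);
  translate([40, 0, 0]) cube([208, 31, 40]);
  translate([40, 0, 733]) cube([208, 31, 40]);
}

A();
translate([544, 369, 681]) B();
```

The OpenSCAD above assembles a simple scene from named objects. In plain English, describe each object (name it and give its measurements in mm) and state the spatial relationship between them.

A is a table with a 1376×769 mm rectangular top, 50 mm thick, top surface at z = 681 mm, supported by four round legs of 64 mm diameter, each leg's bounding box inset 21 mm from the nearest pair of top edges, running from the floor.

B is a rectangular picture frame lying in the x–z plane (depth along y). The opening is 208 mm wide (x) by 693 mm tall (z), surrounded by a border 40 mm wide on all four sides. The frame is 31 mm deep and is made of two full-height vertical stiles with two horizontal rails fitted between them.

The picture frame is on top of the table, centred.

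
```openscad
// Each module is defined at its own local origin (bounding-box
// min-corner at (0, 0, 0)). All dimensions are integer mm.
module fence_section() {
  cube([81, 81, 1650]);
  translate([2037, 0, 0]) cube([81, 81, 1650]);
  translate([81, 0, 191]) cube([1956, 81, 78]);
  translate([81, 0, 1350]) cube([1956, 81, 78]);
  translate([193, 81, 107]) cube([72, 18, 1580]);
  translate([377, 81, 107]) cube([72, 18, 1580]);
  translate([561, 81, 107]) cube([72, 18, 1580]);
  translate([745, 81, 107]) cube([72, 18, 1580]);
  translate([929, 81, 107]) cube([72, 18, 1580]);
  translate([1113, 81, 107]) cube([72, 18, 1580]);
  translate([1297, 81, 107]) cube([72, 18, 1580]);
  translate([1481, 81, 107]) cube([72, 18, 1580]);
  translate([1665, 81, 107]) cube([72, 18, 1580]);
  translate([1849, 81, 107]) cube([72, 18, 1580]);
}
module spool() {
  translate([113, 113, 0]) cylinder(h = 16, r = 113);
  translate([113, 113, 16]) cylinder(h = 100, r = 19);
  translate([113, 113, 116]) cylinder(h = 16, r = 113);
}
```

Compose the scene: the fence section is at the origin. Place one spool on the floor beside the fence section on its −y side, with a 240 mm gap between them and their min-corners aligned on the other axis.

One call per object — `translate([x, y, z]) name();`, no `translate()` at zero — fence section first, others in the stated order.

fence_section();
translate([0, -466, 0]) spool();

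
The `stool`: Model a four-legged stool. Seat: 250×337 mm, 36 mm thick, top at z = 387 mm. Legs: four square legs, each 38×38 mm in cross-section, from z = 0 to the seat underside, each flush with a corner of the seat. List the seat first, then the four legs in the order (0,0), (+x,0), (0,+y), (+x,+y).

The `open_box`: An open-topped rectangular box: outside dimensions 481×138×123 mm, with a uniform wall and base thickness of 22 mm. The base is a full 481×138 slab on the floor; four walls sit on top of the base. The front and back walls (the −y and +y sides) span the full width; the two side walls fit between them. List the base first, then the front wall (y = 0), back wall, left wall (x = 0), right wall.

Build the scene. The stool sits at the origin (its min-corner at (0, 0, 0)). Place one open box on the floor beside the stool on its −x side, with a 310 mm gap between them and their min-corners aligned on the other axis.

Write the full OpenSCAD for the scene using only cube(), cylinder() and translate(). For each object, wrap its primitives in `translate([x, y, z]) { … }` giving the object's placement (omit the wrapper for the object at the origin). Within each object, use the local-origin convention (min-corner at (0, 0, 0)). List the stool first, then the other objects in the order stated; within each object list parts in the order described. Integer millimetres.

translate([0, 0, 351]) cube([250, 337, 36]);
cube([38, 38, 351]);
translate([212, 0, 0]) cube([38, 38, 351]);
translate([0, 299, 0]) cube([38, 38, 351]);
translate([212, 299, 0]) cube([38, 38, 351]);
translate([-791, 0, 0]) {
  cube([481, 138, 22]);
  translate([0, 0, 22]) cube([481, 22, 101]);
  translate([0, 116, 22]) cube([481, 22, 101]);
  translate([0, 22, 22]) cube([22, 94, 101]);
  translate([459, 22, 22]) cube([22, 94, 101]);
}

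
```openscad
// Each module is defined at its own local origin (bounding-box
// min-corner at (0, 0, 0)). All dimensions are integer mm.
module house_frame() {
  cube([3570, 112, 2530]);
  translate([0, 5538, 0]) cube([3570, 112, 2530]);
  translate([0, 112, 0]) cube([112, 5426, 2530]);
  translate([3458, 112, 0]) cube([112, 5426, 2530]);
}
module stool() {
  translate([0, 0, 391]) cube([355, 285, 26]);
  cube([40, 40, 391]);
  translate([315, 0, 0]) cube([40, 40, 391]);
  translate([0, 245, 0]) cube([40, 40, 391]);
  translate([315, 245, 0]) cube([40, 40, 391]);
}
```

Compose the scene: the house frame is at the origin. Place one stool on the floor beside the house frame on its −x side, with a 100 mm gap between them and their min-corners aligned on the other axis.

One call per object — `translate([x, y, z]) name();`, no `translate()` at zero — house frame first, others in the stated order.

house_frame();
translate([-455, 0, 0]) stool();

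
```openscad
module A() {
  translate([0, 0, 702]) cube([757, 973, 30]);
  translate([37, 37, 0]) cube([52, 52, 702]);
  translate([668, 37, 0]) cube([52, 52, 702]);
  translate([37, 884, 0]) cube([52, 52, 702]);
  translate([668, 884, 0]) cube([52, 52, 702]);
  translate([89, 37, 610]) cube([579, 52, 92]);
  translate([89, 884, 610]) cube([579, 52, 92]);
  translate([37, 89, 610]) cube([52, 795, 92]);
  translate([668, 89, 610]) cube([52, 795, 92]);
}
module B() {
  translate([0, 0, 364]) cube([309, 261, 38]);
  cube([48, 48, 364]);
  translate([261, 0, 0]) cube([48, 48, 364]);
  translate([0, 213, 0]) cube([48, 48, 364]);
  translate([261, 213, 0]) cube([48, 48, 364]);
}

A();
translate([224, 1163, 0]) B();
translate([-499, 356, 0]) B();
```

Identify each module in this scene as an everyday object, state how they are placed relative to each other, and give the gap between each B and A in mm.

A is a table. B is a stool. Two stools sit around the table at the +y, −x sides. The gap between each stool and the table is 190 mm.

Each stool's nearest face is 190 mm from the table's bounding box.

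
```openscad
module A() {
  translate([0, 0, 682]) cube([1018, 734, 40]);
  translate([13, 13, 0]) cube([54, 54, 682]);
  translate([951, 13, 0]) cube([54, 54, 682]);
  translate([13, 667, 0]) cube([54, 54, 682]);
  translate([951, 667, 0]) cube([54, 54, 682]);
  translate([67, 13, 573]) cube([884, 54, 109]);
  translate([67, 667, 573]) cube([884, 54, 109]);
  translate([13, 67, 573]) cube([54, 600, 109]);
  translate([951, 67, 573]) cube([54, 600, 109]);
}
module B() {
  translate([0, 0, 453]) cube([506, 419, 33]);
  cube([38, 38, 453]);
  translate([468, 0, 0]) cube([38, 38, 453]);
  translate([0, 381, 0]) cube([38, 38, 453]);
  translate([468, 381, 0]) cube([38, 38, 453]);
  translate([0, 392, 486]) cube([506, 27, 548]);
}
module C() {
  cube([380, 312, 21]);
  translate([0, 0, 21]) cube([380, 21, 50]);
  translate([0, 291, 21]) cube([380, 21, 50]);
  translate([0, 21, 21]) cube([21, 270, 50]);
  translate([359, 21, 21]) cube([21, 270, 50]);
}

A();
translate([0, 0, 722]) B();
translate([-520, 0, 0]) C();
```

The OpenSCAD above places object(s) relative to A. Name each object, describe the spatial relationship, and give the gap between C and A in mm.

The open box's nearest face is 140 mm from the table's −x face.

A is a table. B is a chair. C is an open box. The chair is on top of the table. The open box is on the floor beside the table on its −x side. The gap between the open box and the table is 140 mm.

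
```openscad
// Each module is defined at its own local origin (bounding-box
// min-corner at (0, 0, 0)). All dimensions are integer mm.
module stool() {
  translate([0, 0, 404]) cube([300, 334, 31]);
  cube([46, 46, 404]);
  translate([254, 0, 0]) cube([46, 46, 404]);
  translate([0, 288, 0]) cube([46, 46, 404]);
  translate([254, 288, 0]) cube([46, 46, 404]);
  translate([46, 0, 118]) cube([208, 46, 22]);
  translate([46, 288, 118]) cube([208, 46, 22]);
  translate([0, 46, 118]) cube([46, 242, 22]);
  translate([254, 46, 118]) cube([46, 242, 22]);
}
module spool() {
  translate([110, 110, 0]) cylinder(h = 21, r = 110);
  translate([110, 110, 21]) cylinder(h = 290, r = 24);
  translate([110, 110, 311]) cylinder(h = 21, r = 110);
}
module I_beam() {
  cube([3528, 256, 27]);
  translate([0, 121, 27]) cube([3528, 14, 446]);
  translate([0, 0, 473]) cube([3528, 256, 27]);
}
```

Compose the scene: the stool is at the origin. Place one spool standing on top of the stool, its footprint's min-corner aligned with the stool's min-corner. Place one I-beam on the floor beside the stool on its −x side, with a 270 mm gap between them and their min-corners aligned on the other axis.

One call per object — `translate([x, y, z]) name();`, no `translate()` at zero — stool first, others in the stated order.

stool();
translate([0, 0, 435]) spool();
translate([-3798, 0, 0]) I_beam();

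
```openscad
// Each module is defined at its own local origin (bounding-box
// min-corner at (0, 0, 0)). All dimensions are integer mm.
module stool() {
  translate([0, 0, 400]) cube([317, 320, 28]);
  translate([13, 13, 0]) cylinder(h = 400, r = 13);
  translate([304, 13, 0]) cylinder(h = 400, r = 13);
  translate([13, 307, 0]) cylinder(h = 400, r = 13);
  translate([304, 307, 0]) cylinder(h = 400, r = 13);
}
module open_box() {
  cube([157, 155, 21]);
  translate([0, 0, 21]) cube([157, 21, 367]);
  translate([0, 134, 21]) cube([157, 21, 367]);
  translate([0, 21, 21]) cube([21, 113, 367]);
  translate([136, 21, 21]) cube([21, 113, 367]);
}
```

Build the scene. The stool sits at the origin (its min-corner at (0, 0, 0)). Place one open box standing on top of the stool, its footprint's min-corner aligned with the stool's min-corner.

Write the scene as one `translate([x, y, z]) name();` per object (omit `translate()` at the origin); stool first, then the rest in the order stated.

stool();
translate([0, 0, 428]) open_box();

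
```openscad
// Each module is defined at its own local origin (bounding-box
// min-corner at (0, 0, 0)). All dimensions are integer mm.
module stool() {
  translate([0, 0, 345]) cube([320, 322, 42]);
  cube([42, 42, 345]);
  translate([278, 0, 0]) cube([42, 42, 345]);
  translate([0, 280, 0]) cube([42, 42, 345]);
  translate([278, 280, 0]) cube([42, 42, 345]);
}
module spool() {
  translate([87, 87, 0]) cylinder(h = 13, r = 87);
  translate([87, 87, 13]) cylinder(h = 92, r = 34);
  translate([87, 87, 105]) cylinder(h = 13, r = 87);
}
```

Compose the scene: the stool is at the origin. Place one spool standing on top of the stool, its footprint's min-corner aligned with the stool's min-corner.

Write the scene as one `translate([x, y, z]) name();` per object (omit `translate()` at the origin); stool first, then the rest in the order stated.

stool();
translate([0, 0, 387]) spool();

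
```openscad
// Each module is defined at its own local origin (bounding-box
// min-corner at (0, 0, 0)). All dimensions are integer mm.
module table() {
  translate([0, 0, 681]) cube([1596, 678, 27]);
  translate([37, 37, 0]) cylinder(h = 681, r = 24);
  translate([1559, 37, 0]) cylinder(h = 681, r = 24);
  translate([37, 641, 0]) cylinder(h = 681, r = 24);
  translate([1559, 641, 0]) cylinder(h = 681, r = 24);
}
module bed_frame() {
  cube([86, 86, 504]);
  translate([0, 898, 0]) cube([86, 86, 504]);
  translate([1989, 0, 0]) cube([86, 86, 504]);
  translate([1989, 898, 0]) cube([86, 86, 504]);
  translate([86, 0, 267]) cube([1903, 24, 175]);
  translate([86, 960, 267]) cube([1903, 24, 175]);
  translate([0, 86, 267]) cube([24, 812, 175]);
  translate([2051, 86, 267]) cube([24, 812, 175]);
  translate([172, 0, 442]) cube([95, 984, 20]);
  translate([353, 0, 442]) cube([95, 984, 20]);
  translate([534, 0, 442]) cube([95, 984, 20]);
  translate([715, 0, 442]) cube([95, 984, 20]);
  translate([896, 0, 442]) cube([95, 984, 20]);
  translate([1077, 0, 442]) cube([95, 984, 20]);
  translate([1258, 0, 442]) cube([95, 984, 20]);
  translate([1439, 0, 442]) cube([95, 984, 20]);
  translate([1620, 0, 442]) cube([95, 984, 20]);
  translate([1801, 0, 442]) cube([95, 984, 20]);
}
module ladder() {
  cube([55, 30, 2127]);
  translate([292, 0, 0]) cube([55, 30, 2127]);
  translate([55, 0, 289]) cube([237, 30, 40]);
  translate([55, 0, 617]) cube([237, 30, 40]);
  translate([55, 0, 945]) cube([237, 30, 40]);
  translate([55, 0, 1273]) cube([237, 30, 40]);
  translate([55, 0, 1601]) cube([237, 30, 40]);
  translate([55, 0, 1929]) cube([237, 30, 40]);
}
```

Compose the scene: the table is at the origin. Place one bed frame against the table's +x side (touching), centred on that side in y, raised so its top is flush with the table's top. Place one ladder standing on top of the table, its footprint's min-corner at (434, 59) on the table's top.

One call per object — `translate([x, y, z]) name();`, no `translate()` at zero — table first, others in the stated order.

table();
translate([1596, -153, 204]) bed_frame();
translate([434, 59, 708]) ladder();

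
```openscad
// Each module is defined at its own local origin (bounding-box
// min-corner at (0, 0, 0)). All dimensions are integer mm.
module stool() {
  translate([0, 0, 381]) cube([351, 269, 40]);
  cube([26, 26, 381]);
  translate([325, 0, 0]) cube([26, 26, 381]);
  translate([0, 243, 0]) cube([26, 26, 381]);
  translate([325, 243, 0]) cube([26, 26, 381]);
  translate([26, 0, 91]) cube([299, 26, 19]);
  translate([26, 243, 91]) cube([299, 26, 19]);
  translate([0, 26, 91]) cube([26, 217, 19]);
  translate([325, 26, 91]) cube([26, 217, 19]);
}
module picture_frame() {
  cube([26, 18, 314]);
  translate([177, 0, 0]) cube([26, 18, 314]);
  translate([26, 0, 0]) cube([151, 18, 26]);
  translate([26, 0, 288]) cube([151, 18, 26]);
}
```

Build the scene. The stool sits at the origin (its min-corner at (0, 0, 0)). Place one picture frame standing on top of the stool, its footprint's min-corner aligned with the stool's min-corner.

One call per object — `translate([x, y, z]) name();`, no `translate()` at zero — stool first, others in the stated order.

stool();
translate([0, 0, 421]) picture_frame();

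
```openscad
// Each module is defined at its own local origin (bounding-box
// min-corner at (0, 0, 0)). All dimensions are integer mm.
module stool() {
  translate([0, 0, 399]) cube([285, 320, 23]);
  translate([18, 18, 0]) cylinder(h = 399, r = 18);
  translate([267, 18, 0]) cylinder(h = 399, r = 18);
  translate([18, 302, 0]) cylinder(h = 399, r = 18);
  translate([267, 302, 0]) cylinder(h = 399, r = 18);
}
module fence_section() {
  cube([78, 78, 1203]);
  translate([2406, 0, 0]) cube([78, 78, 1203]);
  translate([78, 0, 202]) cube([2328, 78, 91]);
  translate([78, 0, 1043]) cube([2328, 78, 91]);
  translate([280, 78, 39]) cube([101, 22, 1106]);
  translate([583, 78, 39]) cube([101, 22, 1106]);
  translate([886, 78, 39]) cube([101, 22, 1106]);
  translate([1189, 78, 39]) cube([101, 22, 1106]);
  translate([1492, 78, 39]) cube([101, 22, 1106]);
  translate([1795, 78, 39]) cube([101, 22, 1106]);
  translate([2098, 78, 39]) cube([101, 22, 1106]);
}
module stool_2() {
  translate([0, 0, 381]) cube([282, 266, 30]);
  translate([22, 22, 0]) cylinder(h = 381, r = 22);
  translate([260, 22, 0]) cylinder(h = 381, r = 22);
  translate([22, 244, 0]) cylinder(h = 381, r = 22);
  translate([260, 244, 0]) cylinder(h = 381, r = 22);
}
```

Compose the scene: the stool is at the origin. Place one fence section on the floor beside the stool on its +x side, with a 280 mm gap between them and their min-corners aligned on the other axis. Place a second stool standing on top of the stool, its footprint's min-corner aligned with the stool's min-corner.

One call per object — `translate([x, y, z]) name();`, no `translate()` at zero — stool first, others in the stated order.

stool();
translate([565, 0, 0]) fence_section();
translate([0, 0, 422]) stool_2();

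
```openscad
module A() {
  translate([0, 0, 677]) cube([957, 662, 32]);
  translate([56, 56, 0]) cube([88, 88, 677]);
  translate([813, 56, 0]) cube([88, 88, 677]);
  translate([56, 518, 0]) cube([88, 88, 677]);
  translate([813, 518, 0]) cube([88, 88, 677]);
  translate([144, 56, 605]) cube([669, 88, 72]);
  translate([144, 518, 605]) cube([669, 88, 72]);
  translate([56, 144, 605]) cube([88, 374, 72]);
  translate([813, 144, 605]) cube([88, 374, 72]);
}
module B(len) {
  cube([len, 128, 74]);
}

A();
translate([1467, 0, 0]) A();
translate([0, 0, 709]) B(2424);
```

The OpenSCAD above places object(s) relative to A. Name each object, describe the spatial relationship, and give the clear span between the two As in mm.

Second table starts at x = 1467; first ends at x = 957; clear span = 1467 − 957 = 510 mm.

A is a table. B is a beam. A beam spans the tops of two tables. The clear span between the two tables is 510 mm.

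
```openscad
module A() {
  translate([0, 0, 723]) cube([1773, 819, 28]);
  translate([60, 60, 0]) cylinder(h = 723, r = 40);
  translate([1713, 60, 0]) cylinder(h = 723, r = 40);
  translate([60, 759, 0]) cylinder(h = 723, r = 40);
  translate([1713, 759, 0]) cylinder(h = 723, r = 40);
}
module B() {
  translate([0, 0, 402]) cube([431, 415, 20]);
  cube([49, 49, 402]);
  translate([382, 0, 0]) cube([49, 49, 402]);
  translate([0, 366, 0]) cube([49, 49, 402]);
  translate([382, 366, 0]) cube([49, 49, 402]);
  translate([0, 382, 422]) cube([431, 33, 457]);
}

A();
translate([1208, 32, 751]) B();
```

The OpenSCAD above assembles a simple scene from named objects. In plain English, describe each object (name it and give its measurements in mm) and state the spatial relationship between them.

A is a rectangular dining table. The top is 1773×819×28 mm with its upper surface at z = 751 mm. It stands on four round legs of 80 mm diameter, each leg's bounding box inset 20 mm from the nearest pair of top edges, running from the floor to the underside of the top.

B is a chair. The seat is a 431×415×20 mm slab with its top at z = 422 mm, on four 49×49 mm corner legs (flush with the seat edges, standing on z = 0). A flat backrest 33 mm thick, 457 mm tall, spans the full seat width and rises from the seat top along its +y edge, rear face flush with the rear of the seat.

The chair is on top of the table.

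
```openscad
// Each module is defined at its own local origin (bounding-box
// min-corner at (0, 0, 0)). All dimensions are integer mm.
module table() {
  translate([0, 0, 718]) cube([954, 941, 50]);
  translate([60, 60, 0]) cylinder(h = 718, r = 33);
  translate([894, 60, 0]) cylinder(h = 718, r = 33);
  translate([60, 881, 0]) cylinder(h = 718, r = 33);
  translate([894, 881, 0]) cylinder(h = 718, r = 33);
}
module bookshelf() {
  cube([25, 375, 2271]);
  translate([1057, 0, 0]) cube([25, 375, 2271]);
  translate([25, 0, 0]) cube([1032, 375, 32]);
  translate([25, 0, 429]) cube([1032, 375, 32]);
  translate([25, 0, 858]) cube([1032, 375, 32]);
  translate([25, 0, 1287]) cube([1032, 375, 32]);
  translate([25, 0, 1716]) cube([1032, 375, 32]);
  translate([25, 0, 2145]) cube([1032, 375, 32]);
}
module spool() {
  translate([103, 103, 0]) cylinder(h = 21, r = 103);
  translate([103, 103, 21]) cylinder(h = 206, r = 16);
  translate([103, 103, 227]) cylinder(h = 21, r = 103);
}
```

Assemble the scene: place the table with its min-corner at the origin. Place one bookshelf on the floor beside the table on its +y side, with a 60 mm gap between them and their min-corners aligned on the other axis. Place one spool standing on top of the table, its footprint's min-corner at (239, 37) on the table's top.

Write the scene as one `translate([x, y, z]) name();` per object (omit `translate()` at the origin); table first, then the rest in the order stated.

table();
translate([0, 1001, 0]) bookshelf();
translate([239, 37, 768]) spool();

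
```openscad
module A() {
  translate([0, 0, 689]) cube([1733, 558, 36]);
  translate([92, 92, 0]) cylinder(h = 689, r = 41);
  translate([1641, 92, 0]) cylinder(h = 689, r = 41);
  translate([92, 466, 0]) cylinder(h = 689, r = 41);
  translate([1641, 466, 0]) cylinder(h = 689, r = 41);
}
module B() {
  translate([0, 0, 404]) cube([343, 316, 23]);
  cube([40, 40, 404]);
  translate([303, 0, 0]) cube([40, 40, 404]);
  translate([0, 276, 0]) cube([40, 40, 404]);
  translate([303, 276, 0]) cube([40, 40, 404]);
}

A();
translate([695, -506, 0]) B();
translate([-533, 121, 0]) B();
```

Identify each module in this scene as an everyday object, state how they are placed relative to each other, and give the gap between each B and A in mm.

A is a table. B is a stool. Two stools sit around the table at the −y, −x sides. The gap between each stool and the table is 190 mm.

Each stool's nearest face is 190 mm from the table's bounding box.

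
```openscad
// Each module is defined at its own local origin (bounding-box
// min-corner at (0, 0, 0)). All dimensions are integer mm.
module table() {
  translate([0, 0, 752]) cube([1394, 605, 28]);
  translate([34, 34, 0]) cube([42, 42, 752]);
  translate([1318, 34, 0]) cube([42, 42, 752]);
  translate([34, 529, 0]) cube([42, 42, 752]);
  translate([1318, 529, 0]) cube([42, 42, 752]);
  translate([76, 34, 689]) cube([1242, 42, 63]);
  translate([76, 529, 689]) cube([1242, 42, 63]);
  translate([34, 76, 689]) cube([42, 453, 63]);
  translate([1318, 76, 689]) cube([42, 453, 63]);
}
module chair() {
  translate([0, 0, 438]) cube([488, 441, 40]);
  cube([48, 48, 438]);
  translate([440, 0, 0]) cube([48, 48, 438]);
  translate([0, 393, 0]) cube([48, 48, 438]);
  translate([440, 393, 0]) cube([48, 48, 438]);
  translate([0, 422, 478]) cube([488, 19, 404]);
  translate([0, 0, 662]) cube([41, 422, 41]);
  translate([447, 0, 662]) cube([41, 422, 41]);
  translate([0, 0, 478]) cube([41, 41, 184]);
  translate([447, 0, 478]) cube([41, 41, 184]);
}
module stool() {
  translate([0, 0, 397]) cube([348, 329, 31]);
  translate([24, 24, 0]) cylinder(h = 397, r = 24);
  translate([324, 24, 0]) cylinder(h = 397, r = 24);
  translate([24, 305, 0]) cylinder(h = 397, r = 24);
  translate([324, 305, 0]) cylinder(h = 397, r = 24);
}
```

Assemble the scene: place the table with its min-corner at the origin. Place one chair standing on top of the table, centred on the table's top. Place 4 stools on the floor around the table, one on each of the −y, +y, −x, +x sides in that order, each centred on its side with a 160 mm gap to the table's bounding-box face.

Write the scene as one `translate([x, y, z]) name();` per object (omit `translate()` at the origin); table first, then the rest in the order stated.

table();
translate([453, 82, 780]) chair();
translate([523, -489, 0]) stool();
translate([523, 765, 0]) stool();
translate([-508, 138, 0]) stool();
translate([1554, 138, 0]) stool();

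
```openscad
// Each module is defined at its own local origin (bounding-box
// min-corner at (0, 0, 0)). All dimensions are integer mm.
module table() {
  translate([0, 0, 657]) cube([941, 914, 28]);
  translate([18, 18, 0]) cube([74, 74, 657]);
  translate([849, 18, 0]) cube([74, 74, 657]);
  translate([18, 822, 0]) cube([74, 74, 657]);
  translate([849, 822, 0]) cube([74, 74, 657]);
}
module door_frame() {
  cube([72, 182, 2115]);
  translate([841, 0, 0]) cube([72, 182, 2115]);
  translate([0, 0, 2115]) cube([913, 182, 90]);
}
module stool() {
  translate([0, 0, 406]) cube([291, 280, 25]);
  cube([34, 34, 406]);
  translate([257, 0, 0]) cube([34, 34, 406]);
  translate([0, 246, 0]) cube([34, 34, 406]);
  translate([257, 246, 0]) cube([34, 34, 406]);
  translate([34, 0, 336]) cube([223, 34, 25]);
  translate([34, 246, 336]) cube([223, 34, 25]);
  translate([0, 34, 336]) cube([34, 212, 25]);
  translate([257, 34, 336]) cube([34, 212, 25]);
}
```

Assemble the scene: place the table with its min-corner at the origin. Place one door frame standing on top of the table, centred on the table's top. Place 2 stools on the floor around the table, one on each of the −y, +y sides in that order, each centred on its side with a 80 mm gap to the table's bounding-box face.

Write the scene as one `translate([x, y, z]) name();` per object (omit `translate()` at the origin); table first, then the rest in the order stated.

table();
translate([14, 366, 685]) door_frame();
translate([325, -360, 0]) stool();
translate([325, 994, 0]) stool();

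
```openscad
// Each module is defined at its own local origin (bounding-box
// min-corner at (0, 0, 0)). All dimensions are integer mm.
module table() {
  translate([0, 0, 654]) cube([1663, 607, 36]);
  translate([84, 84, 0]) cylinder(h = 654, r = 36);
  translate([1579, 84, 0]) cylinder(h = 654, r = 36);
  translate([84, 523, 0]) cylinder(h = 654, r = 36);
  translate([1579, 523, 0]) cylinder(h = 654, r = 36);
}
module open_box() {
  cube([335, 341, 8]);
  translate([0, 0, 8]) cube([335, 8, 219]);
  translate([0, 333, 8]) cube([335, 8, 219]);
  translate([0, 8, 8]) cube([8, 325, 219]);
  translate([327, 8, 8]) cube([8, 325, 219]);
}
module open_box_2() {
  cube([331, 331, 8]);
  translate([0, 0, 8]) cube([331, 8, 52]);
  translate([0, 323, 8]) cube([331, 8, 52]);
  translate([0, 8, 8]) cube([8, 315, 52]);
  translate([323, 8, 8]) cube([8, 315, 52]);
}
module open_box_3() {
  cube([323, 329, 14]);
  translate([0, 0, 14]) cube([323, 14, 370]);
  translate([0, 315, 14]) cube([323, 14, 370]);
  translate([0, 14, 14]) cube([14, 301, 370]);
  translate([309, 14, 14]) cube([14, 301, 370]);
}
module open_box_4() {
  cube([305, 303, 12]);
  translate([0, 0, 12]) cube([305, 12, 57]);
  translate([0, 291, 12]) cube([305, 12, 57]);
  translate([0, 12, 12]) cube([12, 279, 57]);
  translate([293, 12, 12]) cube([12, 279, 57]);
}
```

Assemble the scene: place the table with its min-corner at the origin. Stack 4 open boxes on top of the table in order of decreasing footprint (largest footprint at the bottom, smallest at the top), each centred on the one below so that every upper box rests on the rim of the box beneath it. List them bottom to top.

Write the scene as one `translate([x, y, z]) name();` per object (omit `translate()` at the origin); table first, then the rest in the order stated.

table();
translate([664, 133, 690]) open_box();
translate([666, 138, 917]) open_box_2();
translate([670, 139, 977]) open_box_3();
translate([679, 152, 1361]) open_box_4();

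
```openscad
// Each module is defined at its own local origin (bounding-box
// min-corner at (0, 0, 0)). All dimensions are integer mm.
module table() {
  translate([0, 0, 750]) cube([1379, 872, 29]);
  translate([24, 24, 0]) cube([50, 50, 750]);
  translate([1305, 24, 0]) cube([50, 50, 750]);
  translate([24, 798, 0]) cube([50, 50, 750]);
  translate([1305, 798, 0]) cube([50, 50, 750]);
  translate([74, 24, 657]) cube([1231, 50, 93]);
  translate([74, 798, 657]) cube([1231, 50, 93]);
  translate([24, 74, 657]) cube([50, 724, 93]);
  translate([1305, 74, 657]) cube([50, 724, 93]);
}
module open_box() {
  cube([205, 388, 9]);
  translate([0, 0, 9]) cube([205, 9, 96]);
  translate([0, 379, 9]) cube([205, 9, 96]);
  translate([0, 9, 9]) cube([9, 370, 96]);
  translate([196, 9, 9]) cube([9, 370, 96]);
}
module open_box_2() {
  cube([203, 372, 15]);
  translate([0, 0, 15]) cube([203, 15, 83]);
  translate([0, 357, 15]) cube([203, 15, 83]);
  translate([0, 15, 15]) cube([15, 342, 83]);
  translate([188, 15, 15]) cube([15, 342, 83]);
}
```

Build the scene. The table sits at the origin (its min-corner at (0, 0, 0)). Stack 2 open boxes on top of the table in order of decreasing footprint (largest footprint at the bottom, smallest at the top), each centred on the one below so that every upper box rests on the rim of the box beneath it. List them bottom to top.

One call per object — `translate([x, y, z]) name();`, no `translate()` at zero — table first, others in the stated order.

table();
translate([587, 242, 779]) open_box();
translate([588, 250, 884]) open_box_2();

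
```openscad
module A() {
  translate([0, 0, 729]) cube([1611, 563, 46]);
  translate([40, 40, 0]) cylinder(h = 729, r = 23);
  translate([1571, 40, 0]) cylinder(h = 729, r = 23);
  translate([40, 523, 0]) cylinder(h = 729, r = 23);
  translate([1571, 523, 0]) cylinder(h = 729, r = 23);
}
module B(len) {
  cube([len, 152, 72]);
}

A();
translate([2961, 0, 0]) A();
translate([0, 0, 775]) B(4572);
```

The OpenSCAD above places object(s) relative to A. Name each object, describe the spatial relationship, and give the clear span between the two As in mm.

A is a table. B is a beam. A beam spans the tops of two tables. The clear span between the two tables is 1350 mm.

Second table starts at x = 2961; first ends at x = 1611; clear span = 2961 − 1611 = 1350 mm.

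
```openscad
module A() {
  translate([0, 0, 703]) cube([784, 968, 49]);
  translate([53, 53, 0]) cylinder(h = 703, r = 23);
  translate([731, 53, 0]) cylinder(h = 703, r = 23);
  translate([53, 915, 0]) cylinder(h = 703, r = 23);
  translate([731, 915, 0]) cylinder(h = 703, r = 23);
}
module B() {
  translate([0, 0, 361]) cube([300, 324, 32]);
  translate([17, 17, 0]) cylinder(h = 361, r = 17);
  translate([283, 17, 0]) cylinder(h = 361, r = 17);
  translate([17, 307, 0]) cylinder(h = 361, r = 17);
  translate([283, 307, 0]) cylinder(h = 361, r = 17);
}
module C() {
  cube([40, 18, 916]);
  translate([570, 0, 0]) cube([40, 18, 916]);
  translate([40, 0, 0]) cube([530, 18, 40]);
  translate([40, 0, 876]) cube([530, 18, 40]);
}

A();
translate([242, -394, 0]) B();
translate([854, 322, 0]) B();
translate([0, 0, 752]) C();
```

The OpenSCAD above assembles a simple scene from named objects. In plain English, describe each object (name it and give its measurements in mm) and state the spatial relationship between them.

A is a rectangular dining table. The top is 784×968×49 mm with its upper surface at z = 752 mm. It stands on four round legs of 46 mm diameter, each leg's bounding box inset 30 mm from the nearest pair of top edges, running from the floor to the underside of the top.

B is a four-legged stool. The seat is a 300×324×32 mm slab whose top surface is at z = 393 mm; four round legs, each 34 mm in diameter, run from the floor (z = 0) to the underside of the seat, each leg's axis is inset half a diameter from the nearest pair of seat edges (so the leg's bounding box is flush with the corner).

C is a rectangular picture frame lying in the x–z plane (depth along y). The opening is 530 mm wide (x) by 836 mm tall (z), surrounded by a border 40 mm wide on all four sides. The frame is 18 mm deep and is made of two full-height vertical stiles with two horizontal rails fitted between them.

Two stools sit around the table at the −y, +x sides. The picture frame is on top of the table.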